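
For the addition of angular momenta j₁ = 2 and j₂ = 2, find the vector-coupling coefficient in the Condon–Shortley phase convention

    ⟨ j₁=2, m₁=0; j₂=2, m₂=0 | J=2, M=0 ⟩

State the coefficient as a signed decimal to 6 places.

triangle: 2!·2!·2!/7! = 8/5040
(j±m)!: 2!·2!·2!·2!·2!·2! = 64
prefactor² = (2J+1)·Δ·N² = 32/63
  k=0: +1/(0!·2!·2!·2!·0!·0!) = 1/8
  k=1: −1/(1!·1!·1!·1!·1!·1!) = -1
  k=2: +1/(2!·0!·0!·0!·2!·2!) = 1/8
Σ = -3/4  ⇒  CG² = 32/63·(-3/4)² = 2/7
CG = −√(2/7) = -0.534522

−√(2/7) = -0.534522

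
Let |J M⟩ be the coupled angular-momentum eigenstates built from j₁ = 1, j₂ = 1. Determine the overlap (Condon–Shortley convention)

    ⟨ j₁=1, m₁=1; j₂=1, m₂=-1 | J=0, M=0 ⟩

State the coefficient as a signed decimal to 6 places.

+0.577350  (= +√(1/3))

√[1·2!0!0!/3! · 2!0!0!2!0!0!] = √(4/3)
  +(−1)^0/∏(0,2,0,0,0,0)! = 1/2  (running 1/2)
⟨..|..⟩ = √(4/3)·(1/2) = +0.577350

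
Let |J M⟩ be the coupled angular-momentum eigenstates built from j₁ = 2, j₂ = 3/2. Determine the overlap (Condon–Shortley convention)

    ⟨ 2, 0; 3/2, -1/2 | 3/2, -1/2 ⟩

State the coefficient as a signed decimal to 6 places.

triangle: 2!*2!*1!/6! = 4/720
(j±m)!: 2!*2!*1!*2!*1!*2! = 16
prefactor² = (2J+1)*Δ*N² = 16/45
  k=0: +1/(0!*2!*2!*1!*0!*0!) = 1/4
  k=1: −1/(1!*1!*1!*0!*1!*1!) = -1
Σ = -3/4  ⇒  CG² = 16/45*(-3/4)² = 1/5
CG = −√(1/5) = -0.447214

-0.447214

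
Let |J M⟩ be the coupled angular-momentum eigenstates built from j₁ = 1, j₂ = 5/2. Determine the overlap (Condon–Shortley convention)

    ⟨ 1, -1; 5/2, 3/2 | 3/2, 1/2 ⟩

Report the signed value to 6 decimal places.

√[4·2!0!3!/6! · 0!2!4!1!2!1!] = √(32/5)
  +(−1)^2/∏(2,0,0,2,0,1)! = 1/4  (running 1/4)
⟨..|..⟩ = √(32/5)·(1/4) = +0.632456

+0.632456  (= +√(2/5))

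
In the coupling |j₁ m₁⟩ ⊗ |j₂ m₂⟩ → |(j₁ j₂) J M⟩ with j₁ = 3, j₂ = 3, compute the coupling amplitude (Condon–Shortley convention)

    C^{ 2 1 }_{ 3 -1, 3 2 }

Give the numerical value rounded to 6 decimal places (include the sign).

-0.422577

j₁+j₂−J=4  J+j₁−j₂=2  J−j₁+j₂=2  j₁+j₂+J+1=9
(j₁±m₁, j₂±m₂, J±M) = (2,4,5,1,3,1)
P² = 320/7
sum k=3..4:
  [3] −1/12 = -1/12
  [4] +1/48 = 1/48
S = -1/16
C² = P²·S² = 5/28 ; C = -0.422577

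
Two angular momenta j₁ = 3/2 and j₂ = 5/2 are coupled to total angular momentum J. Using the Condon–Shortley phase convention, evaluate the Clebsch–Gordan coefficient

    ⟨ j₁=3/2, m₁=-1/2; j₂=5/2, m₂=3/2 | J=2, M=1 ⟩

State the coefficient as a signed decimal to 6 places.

√[5·2!1!3!/7! · 1!2!4!1!3!1!] = √(24/7)
  +(−1)^1/∏(1,1,1,3,0,0)! = -1/6  (running -1/6)
  +(−1)^2/∏(2,0,0,2,1,1)! = 1/4  (running 1/12)
⟨..|..⟩ = √(24/7)·(1/12) = +0.154303

+√(1/42) ≈ +0.154303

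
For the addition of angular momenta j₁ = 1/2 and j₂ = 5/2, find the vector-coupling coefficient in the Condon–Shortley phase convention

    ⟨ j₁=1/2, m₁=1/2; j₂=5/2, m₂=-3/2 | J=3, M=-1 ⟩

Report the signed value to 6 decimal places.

j₁+j₂−J=0  J+j₁−j₂=1  J−j₁+j₂=5  j₁+j₂+J+1=7
(j₁±m₁, j₂±m₂, J±M) = (1,0,1,4,2,4)
P² = 192
sum k=0..0:
  [0] +1/24 = 1/24
S = 1/24
C² = P²·S² = 1/3 ; C = +0.577350

+√(1/3) = +0.577350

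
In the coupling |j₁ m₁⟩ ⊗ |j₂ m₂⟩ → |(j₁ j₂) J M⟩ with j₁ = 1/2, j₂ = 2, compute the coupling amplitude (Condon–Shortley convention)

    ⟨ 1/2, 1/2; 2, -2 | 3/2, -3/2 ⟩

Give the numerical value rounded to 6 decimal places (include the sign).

√[4·1!0!3!/5! · 1!0!0!4!0!3!] = √(144/5)
  +(−1)^0/∏(0,1,0,0,0,3)! = 1/6  (running 1/6)
⟨..|..⟩ = √(144/5)·(1/6) = +0.894427

+0.894427  (= +√(4/5))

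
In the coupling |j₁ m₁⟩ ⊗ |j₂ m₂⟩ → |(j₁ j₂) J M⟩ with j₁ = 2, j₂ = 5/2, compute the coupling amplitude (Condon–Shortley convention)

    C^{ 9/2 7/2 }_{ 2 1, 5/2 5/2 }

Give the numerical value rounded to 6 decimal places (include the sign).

triangle: 0!×4!×5!/10! = 2880/3628800
(j±m)!: 3!×1!×5!×0!×8!×1! = 29030400
prefactor² = (2J+1)×Δ×N² = 230400
  k=0: +1/(0!×0!×1!×5!×3!×0!) = 1/720
Σ = 1/720  ⇒  CG² = 230400×1/720² = 4/9
CG = +√(4/9) = +0.666667

+0.666667  (= +√(4/9))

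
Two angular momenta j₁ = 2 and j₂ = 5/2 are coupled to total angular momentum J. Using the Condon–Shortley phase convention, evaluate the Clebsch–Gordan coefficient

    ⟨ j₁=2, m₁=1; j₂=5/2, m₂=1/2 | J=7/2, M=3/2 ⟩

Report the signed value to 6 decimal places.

j₁+j₂−J=1  J+j₁−j₂=3  J−j₁+j₂=4  j₁+j₂+J+1=9
(j₁±m₁, j₂±m₂, J±M) = (3,1,3,2,5,2)
P² = 384/7
sum k=0..1:
  [0] +1/12 = 1/12
  [1] −1/24 = -1/24
S = 1/24
C² = P²·S² = 2/21 ; C = +0.308607

+0.308607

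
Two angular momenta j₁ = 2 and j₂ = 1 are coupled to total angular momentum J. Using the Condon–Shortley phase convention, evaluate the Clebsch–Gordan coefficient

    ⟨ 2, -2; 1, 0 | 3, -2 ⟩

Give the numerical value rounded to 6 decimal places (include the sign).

√[7·0!4!2!/7! · 0!4!1!1!1!5!] = √(192)
  +(−1)^0/∏(0,0,4,1,0,1)! = 1/24  (running 1/24)
⟨..|..⟩ = √(192)·(1/24) = +0.577350

+√(1/3) ≈ +0.577350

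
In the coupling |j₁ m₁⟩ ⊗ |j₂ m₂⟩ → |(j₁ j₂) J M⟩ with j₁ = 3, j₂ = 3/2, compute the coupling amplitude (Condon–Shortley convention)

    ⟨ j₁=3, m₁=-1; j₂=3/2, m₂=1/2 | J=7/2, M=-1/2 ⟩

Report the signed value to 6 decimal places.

j₁+j₂−J=1  J+j₁−j₂=5  J−j₁+j₂=2  j₁+j₂+J+1=9
(j₁±m₁, j₂±m₂, J±M) = (2,4,2,1,3,4)
P² = 512/7
sum k=0..1:
  [0] +1/48 = 1/48
  [1] −1/12 = -1/12
S = -1/16
C² = P²·S² = 2/7 ; C = -0.534522

-0.534522  (= −√(2/7))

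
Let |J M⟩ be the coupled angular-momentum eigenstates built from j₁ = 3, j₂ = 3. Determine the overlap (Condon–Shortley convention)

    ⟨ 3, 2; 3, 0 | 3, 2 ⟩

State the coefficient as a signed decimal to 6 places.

−√(1/6) = -0.408248

j₁+j₂−J=3  J+j₁−j₂=3  J−j₁+j₂=3  j₁+j₂+J+1=10
(j₁±m₁, j₂±m₂, J±M) = (5,1,3,3,5,1)
P² = 216
sum k=0..1:
  [0] +1/72 = 1/72
  [1] −1/24 = -1/24
S = -1/36
C² = P²·S² = 1/6 ; C = -0.408248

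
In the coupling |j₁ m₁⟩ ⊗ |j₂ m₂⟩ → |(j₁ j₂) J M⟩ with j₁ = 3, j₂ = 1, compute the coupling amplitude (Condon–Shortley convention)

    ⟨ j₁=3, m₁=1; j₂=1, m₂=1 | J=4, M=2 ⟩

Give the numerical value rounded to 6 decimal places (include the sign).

+√(15/28) ≈ +0.731925

√[9·0!6!2!/9! · 4!2!2!0!6!2!] = √(34560/7)
  +(−1)^0/∏(0,0,2,2,4,0)! = 1/96  (running 1/96)
⟨..|..⟩ = √(34560/7)·(1/96) = +0.731925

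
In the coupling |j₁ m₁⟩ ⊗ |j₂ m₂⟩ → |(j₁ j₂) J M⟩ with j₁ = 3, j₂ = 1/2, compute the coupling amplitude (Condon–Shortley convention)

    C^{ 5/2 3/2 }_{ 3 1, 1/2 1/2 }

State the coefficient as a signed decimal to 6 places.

√[6·1!5!0!/7! · 4!2!1!0!4!1!] = √(1152/7)
  +(−1)^1/∏(1,0,1,0,4,0)! = -1/24  (running -1/24)
⟨..|..⟩ = √(1152/7)·(-1/24) = -0.534522

-0.534522  (= −√(2/7))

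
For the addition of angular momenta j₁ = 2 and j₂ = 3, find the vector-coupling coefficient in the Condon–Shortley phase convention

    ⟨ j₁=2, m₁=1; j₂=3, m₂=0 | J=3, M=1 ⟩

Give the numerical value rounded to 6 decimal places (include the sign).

-0.182574  (= −√(1/30))

triangle: 2!×2!×4!/9! = 96/362880
(j±m)!: 3!×1!×3!×3!×4!×2! = 10368
prefactor² = (2J+1)×Δ×N² = 96/5
  k=0: +1/(0!×2!×1!×3!×1!×1!) = 1/12
  k=1: −1/(1!×1!×0!×2!×2!×2!) = -1/8
Σ = -1/24  ⇒  CG² = 96/5×(-1/24)² = 1/30
CG = −√(1/30) = -0.182574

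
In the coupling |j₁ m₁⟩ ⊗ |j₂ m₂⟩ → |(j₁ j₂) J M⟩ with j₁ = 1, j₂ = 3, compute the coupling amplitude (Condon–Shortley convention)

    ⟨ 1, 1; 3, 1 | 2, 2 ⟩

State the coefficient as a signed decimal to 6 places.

j₁+j₂−J=2  J+j₁−j₂=0  J−j₁+j₂=4  j₁+j₂+J+1=7
(j₁±m₁, j₂±m₂, J±M) = (2,0,4,2,4,0)
P² = 768/7
sum k=0..0:
  [0] +1/48 = 1/48
S = 1/48
C² = P²·S² = 1/21 ; C = +0.218218

+0.218218  (= +√(1/21))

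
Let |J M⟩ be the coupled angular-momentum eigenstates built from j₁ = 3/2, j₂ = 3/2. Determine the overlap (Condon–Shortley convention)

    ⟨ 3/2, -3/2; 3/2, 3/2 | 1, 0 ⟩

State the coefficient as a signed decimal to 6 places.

+0.670820

√[3·2!1!1!/5! · 0!3!3!0!1!1!] = √(9/5)
  +(−1)^2/∏(2,0,1,1,0,0)! = 1/2  (running 1/2)
⟨..|..⟩ = √(9/5)·(1/2) = +0.670820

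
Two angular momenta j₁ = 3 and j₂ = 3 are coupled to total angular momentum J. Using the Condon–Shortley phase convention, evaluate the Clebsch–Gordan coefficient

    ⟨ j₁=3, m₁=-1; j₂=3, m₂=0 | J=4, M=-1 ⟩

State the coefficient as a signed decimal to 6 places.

triangle: 2!×4!×4!/11! = 1152/39916800
(j±m)!: 2!×4!×3!×3!×3!×5! = 1244160
prefactor² = (2J+1)×Δ×N² = 124416/385
  k=0: +1/(0!×2!×4!×3!×0!×1!) = 1/288
  k=1: −1/(1!×1!×3!×2!×1!×2!) = -1/24
  k=2: +1/(2!×0!×2!×1!×2!×3!) = 1/48
Σ = -5/288  ⇒  CG² = 124416/385×(-5/288)² = 15/154
CG = −√(15/154) = -0.312094

−√(15/154) = -0.312094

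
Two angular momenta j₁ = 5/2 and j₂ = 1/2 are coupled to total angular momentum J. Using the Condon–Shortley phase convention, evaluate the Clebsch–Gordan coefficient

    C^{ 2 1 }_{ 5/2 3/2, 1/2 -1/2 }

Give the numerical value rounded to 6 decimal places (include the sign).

triangle: 1!·4!·0!/6! = 24/720
(j±m)!: 4!·1!·0!·1!·3!·1! = 144
prefactor² = (2J+1)·Δ·N² = 24
  k=0: +1/(0!·1!·1!·0!·3!·0!) = 1/6
Σ = 1/6  ⇒  CG² = 24·1/6² = 2/3
CG = +√(2/3) = +0.816497

+0.816497  (= +√(2/3))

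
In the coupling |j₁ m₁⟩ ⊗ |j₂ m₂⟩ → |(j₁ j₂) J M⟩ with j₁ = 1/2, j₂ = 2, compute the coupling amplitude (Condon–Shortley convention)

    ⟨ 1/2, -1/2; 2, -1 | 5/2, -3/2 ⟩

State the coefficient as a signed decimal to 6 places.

√[6·0!1!4!/6! · 0!1!1!3!1!4!] = √(144/5)
  +(−1)^0/∏(0,0,1,1,0,3)! = 1/6  (running 1/6)
⟨..|..⟩ = √(144/5)·(1/6) = +0.894427

+0.894427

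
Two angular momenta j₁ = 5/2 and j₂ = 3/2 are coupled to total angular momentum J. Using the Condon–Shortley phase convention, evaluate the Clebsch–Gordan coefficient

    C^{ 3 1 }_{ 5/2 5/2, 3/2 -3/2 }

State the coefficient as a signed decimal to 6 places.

√[7·1!4!2!/8! · 5!0!0!3!4!2!] = √(288)
  +(−1)^0/∏(0,1,0,0,4,2)! = 1/48  (running 1/48)
⟨..|..⟩ = √(288)·(1/48) = +0.353553

+0.353553  (= +√(1/8))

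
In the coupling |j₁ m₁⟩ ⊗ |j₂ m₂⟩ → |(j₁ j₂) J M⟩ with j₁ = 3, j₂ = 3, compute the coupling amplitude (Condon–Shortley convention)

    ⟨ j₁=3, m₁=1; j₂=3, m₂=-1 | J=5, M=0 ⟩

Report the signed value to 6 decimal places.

triangle: 1!*5!*5!/12! = 14400/479001600
(j±m)!: 4!*2!*2!*4!*5!*5! = 33177600
prefactor² = (2J+1)*Δ*N² = 76800/7
  k=0: +1/(0!*1!*2!*2!*3!*3!) = 1/144
  k=1: −1/(1!*0!*1!*1!*4!*4!) = -1/576
Σ = 1/192  ⇒  CG² = 76800/7*1/192² = 25/84
CG = +√(25/84) = +0.545545

+0.545545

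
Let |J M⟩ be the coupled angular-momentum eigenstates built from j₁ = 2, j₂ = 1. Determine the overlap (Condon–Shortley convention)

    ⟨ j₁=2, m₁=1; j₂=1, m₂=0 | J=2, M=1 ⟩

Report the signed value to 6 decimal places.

+0.408248

triangle: 1!·3!·1!/6! = 6/720
(j±m)!: 3!·1!·1!·1!·3!·1! = 36
prefactor² = (2J+1)·Δ·N² = 3/2
  k=0: +1/(0!·1!·1!·1!·2!·0!) = 1/2
  k=1: −1/(1!·0!·0!·0!·3!·1!) = -1/6
Σ = 1/3  ⇒  CG² = 3/2·1/3² = 1/6
CG = +√(1/6) = +0.408248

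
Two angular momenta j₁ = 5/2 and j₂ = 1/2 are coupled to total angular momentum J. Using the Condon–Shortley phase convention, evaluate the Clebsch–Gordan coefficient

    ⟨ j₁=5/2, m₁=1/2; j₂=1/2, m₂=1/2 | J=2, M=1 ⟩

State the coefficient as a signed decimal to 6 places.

√[5·1!4!0!/6! · 3!2!1!0!3!1!] = √(12)
  +(−1)^1/∏(1,0,1,0,3,0)! = -1/6  (running -1/6)
⟨..|..⟩ = √(12)·(-1/6) = -0.577350

-0.577350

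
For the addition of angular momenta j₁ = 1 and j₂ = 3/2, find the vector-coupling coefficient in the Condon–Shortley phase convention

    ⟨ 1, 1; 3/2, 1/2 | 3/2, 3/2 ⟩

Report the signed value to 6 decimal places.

+√(2/5) ≈ +0.632456

j₁+j₂−J=1  J+j₁−j₂=1  J−j₁+j₂=2  j₁+j₂+J+1=5
(j₁±m₁, j₂±m₂, J±M) = (2,0,2,1,3,0)
P² = 8/5
sum k=0..0:
  [0] +1/2 = 1/2
S = 1/2
C² = P²·S² = 2/5 ; C = +0.632456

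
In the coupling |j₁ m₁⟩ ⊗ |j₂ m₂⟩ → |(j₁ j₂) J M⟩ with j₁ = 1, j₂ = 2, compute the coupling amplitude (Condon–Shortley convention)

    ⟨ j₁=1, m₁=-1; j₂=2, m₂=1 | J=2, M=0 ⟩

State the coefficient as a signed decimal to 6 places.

-0.707107  (= −√(1/2))

triangle: 1!×1!×3!/6! = 6/720
(j±m)!: 0!×2!×3!×1!×2!×2! = 48
prefactor² = (2J+1)×Δ×N² = 2
  k=1: −1/(1!×0!×1!×2!×0!×1!) = -1/2
Σ = -1/2  ⇒  CG² = 2×(-1/2)² = 1/2
CG = −√(1/2) = -0.707107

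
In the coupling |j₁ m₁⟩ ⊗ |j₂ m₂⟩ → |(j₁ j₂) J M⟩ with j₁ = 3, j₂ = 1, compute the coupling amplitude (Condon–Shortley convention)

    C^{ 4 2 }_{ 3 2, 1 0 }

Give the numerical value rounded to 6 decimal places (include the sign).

+√(3/7) = +0.654654

j₁+j₂−J=0  J+j₁−j₂=6  J−j₁+j₂=2  j₁+j₂+J+1=9
(j₁±m₁, j₂±m₂, J±M) = (5,1,1,1,6,2)
P² = 43200/7
sum k=0..0:
  [0] +1/120 = 1/120
S = 1/120
C² = P²·S² = 3/7 ; C = +0.654654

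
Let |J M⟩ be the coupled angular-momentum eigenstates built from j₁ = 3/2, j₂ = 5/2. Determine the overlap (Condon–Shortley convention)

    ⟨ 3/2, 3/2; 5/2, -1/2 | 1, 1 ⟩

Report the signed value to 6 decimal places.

√[3·3!0!2!/6! · 3!0!2!3!2!0!] = √(36/5)
  +(−1)^0/∏(0,3,0,2,0,0)! = 1/12  (running 1/12)
⟨..|..⟩ = √(36/5)·(1/12) = +0.223607

+√(1/20) ≈ +0.223607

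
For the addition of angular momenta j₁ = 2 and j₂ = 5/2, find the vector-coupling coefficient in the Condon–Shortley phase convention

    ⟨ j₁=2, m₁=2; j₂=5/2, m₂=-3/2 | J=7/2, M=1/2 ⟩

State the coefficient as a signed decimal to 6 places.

+0.450749

j₁+j₂−J=1  J+j₁−j₂=3  J−j₁+j₂=4  j₁+j₂+J+1=9
(j₁±m₁, j₂±m₂, J±M) = (4,0,1,4,4,3)
P² = 9216/35
sum k=0..0:
  [0] +1/36 = 1/36
S = 1/36
C² = P²·S² = 64/315 ; C = +0.450749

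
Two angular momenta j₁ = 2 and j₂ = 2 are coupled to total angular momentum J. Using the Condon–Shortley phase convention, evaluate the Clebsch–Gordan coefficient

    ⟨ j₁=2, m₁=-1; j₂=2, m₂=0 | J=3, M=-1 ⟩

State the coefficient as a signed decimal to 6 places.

−√(1/5) ≈ -0.447214

j₁+j₂−J=1  J+j₁−j₂=3  J−j₁+j₂=3  j₁+j₂+J+1=8
(j₁±m₁, j₂±m₂, J±M) = (1,3,2,2,2,4)
P² = 36/5
sum k=0..1:
  [0] +1/12 = 1/12
  [1] −1/4 = -1/4
S = -1/6
C² = P²·S² = 1/5 ; C = -0.447214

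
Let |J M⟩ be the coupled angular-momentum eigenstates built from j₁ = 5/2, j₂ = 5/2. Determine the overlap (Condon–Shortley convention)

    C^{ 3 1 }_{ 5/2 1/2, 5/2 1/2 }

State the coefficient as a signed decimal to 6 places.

−√(4/15) = -0.516398

j₁+j₂−J=2  J+j₁−j₂=3  J−j₁+j₂=3  j₁+j₂+J+1=9
(j₁±m₁, j₂±m₂, J±M) = (3,2,3,2,4,2)
P² = 48/5
sum k=0..2:
  [0] +1/24 = 1/24
  [1] −1/4 = -1/4
  [2] +1/24 = 1/24
S = -1/6
C² = P²·S² = 4/15 ; C = -0.516398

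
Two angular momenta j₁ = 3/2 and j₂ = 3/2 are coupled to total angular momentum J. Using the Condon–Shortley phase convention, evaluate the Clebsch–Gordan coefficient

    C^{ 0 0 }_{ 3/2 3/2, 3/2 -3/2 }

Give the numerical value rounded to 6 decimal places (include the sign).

+√(1/4) ≈ +0.500000

√[1·3!0!0!/4! · 3!0!0!3!0!0!] = √(9)
  +(−1)^0/∏(0,3,0,0,0,0)! = 1/6  (running 1/6)
⟨..|..⟩ = √(9)·(1/6) = +0.500000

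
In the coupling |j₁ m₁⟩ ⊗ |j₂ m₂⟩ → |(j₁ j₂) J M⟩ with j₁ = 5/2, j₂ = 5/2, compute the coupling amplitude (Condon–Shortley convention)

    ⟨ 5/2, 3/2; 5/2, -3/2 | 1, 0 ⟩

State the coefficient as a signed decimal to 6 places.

-0.358569

triangle: 4!*1!*1!/7! = 24/5040
(j±m)!: 4!*1!*1!*4!*1!*1! = 576
prefactor² = (2J+1)*Δ*N² = 288/35
  k=0: +1/(0!*4!*1!*1!*0!*0!) = 1/24
  k=1: −1/(1!*3!*0!*0!*1!*1!) = -1/6
Σ = -1/8  ⇒  CG² = 288/35*(-1/8)² = 9/70
CG = −√(9/70) = -0.358569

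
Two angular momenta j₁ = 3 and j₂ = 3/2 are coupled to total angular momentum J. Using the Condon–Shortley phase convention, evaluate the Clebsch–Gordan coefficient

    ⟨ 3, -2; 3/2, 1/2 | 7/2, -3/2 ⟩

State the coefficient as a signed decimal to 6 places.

√[8·1!5!2!/9! · 1!5!2!1!2!5!] = √(6400/21)
  +(−1)^0/∏(0,1,5,2,0,0)! = 1/240  (running 1/240)
  +(−1)^1/∏(1,0,4,1,1,1)! = -1/24  (running -3/80)
⟨..|..⟩ = √(6400/21)·(-3/80) = -0.654654

−√(3/7) = -0.654654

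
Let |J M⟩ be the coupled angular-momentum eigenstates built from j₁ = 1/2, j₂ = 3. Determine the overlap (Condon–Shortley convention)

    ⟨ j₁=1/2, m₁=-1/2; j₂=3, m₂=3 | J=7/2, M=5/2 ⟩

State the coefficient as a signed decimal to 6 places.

+√(1/7) = +0.377964

triangle: 0!·1!·6!/8! = 720/40320
(j±m)!: 0!·1!·6!·0!·6!·1! = 518400
prefactor² = (2J+1)·Δ·N² = 518400/7
  k=0: +1/(0!·0!·1!·6!·0!·0!) = 1/720
Σ = 1/720  ⇒  CG² = 518400/7·1/720² = 1/7
CG = +√(1/7) = +0.377964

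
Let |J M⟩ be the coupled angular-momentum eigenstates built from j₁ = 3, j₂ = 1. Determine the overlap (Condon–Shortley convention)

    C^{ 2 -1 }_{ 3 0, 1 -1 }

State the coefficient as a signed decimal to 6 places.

√[5·2!4!0!/7! · 3!3!0!2!1!3!] = √(144/7)
  +(−1)^0/∏(0,2,3,0,1,0)! = 1/12  (running 1/12)
⟨..|..⟩ = √(144/7)·(1/12) = +0.377964

+√(1/7) = +0.377964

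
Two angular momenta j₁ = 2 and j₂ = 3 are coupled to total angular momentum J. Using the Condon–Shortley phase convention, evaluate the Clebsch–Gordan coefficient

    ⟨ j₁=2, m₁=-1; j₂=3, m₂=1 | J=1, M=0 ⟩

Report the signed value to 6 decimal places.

triangle: 4!·0!·2!/7! = 48/5040
(j±m)!: 1!·3!·4!·2!·1!·1! = 288
prefactor² = (2J+1)·Δ·N² = 288/35
  k=3: −1/(3!·1!·0!·1!·0!·1!) = -1/6
Σ = -1/6  ⇒  CG² = 288/35·(-1/6)² = 8/35
CG = −√(8/35) = -0.478091

-0.478091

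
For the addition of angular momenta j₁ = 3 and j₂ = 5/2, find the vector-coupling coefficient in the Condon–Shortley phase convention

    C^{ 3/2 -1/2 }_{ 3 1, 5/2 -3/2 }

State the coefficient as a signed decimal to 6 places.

triangle: 4!×2!×1!/8! = 48/40320
(j±m)!: 4!×2!×1!×4!×1!×2! = 2304
prefactor² = (2J+1)×Δ×N² = 384/35
  k=0: +1/(0!×4!×2!×1!×0!×0!) = 1/48
  k=1: −1/(1!×3!×1!×0!×1!×1!) = -1/6
Σ = -7/48  ⇒  CG² = 384/35×(-7/48)² = 7/30
CG = −√(7/30) = -0.483046

−√(7/30) ≈ -0.483046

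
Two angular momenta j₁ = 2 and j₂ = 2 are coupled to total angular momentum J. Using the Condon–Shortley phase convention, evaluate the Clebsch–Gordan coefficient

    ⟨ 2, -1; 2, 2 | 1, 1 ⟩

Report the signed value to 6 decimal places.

−√(1/5) ≈ -0.447214

triangle: 3!×1!×1!/6! = 6/720
(j±m)!: 1!×3!×4!×0!×2!×0! = 288
prefactor² = (2J+1)×Δ×N² = 36/5
  k=3: −1/(3!×0!×0!×1!×1!×0!) = -1/6
Σ = -1/6  ⇒  CG² = 36/5×(-1/6)² = 1/5
CG = −√(1/5) = -0.447214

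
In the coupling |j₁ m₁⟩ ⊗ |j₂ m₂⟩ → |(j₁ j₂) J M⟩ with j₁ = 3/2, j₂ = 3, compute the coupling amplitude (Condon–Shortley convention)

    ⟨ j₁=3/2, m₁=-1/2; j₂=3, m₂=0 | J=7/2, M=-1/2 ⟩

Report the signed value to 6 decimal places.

−√(2/21) ≈ -0.308607

triangle: 1!*2!*5!/9! = 240/362880
(j±m)!: 1!*2!*3!*3!*3!*4! = 10368
prefactor² = (2J+1)*Δ*N² = 384/7
  k=0: +1/(0!*1!*2!*3!*0!*2!) = 1/24
  k=1: −1/(1!*0!*1!*2!*1!*3!) = -1/12
Σ = -1/24  ⇒  CG² = 384/7*(-1/24)² = 2/21
CG = −√(2/21) = -0.308607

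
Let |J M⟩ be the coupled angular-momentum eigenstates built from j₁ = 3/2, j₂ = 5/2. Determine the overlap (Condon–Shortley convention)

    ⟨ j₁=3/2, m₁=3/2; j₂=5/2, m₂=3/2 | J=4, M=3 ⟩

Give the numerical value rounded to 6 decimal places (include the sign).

j₁+j₂−J=0  J+j₁−j₂=3  J−j₁+j₂=5  j₁+j₂+J+1=9
(j₁±m₁, j₂±m₂, J±M) = (3,0,4,1,7,1)
P² = 12960
sum k=0..0:
  [0] +1/144 = 1/144
S = 1/144
C² = P²·S² = 5/8 ; C = +0.790569

+0.790569  (= +√(5/8))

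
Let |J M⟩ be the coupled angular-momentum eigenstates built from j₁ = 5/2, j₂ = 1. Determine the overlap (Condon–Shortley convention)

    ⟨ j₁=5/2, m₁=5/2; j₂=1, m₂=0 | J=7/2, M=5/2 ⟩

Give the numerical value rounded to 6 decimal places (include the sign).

+0.534522  (= +√(2/7))

j₁+j₂−J=0  J+j₁−j₂=5  J−j₁+j₂=2  j₁+j₂+J+1=8
(j₁±m₁, j₂±m₂, J±M) = (5,0,1,1,6,1)
P² = 28800/7
sum k=0..0:
  [0] +1/120 = 1/120
S = 1/120
C² = P²·S² = 2/7 ; C = +0.534522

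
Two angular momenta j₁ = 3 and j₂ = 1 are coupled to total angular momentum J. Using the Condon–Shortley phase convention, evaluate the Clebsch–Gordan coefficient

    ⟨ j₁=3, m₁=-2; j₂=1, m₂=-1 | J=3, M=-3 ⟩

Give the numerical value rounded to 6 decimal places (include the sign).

j₁+j₂−J=1  J+j₁−j₂=5  J−j₁+j₂=1  j₁+j₂+J+1=8
(j₁±m₁, j₂±m₂, J±M) = (1,5,0,2,0,6)
P² = 3600
sum k=0..0:
  [0] +1/120 = 1/120
S = 1/120
C² = P²·S² = 1/4 ; C = +0.500000

+0.500000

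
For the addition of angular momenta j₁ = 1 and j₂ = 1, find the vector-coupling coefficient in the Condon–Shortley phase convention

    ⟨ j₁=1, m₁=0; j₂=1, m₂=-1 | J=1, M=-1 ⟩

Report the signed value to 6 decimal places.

triangle: 1!·1!·1!/4! = 1/24
(j±m)!: 1!·1!·0!·2!·0!·2! = 4
prefactor² = (2J+1)·Δ·N² = 1/2
  k=0: +1/(0!·1!·1!·0!·0!·1!) = 1
Σ = 1  ⇒  CG² = 1/2·1² = 1/2
CG = +√(1/2) = +0.707107

+0.707107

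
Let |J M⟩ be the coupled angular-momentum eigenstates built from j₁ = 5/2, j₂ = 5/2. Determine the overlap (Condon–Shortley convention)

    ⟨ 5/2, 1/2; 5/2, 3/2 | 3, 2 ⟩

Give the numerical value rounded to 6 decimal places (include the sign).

√[7·2!3!3!/9! · 3!2!4!1!5!1!] = √(48)
  +(−1)^1/∏(1,1,1,3,2,0)! = -1/12  (running -1/12)
  +(−1)^2/∏(2,0,0,2,3,1)! = 1/24  (running -1/24)
⟨..|..⟩ = √(48)·(-1/24) = -0.288675

-0.288675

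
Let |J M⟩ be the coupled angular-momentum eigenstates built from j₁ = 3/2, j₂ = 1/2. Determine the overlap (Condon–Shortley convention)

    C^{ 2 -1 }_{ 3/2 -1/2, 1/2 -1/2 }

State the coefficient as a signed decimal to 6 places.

√[5·0!3!1!/5! · 1!2!0!1!1!3!] = √(3)
  +(−1)^0/∏(0,0,2,0,1,1)! = 1/2  (running 1/2)
⟨..|..⟩ = √(3)·(1/2) = +0.866025

+0.866025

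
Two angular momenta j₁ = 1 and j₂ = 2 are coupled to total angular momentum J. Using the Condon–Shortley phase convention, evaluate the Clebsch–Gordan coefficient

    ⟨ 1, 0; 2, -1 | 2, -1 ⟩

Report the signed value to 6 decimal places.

+√(1/6) = +0.408248

√[5·1!1!3!/6! · 1!1!1!3!1!3!] = √(3/2)
  +(−1)^0/∏(0,1,1,1,0,2)! = 1/2  (running 1/2)
  +(−1)^1/∏(1,0,0,0,1,3)! = -1/6  (running 1/3)
⟨..|..⟩ = √(3/2)·(1/3) = +0.408248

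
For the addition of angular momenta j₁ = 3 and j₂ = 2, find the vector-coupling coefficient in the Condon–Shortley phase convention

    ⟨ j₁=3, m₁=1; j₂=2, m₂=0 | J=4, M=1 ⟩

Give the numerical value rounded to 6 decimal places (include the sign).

+√(3/28) ≈ +0.327327

triangle: 1!×5!×3!/10! = 720/3628800
(j±m)!: 4!×2!×2!×2!×5!×3! = 138240
prefactor² = (2J+1)×Δ×N² = 1728/7
  k=0: +1/(0!×1!×2!×2!×3!×1!) = 1/24
  k=1: −1/(1!×0!×1!×1!×4!×2!) = -1/48
Σ = 1/48  ⇒  CG² = 1728/7×1/48² = 3/28
CG = +√(3/28) = +0.327327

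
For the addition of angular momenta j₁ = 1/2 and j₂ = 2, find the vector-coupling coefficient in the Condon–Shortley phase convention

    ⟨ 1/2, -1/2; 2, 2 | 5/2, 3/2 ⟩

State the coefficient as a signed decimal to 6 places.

+√(1/5) = +0.447214

j₁+j₂−J=0  J+j₁−j₂=1  J−j₁+j₂=4  j₁+j₂+J+1=6
(j₁±m₁, j₂±m₂, J±M) = (0,1,4,0,4,1)
P² = 576/5
sum k=0..0:
  [0] +1/24 = 1/24
S = 1/24
C² = P²·S² = 1/5 ; C = +0.447214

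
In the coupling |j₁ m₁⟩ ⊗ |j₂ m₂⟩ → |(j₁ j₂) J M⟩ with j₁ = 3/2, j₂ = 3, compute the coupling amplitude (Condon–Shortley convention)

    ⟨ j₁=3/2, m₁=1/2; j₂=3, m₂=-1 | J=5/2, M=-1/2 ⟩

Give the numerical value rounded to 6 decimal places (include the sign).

-0.119523

j₁+j₂−J=2  J+j₁−j₂=1  J−j₁+j₂=4  j₁+j₂+J+1=8
(j₁±m₁, j₂±m₂, J±M) = (2,1,2,4,2,3)
P² = 288/35
sum k=0..1:
  [0] +1/8 = 1/8
  [1] −1/6 = -1/6
S = -1/24
C² = P²·S² = 1/70 ; C = -0.119523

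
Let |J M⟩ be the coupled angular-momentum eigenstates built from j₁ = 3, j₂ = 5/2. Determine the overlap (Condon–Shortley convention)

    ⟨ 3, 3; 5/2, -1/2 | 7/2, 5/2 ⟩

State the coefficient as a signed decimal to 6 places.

triangle: 2!×4!×3!/10! = 288/3628800
(j±m)!: 6!×0!×2!×3!×6!×1! = 6220800
prefactor² = (2J+1)×Δ×N² = 27648/7
  k=0: +1/(0!×2!×0!×2!×4!×1!) = 1/96
Σ = 1/96  ⇒  CG² = 27648/7×1/96² = 3/7
CG = +√(3/7) = +0.654654

+0.654654  (= +√(3/7))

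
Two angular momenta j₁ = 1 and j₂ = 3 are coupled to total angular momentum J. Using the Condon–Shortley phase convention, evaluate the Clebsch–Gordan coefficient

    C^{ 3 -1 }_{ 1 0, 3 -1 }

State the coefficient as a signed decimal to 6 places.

triangle: 1!*1!*5!/8! = 120/40320
(j±m)!: 1!*1!*2!*4!*2!*4! = 2304
prefactor² = (2J+1)*Δ*N² = 48
  k=0: +1/(0!*1!*1!*2!*0!*3!) = 1/12
  k=1: −1/(1!*0!*0!*1!*1!*4!) = -1/24
Σ = 1/24  ⇒  CG² = 48*1/24² = 1/12
CG = +√(1/12) = +0.288675

+0.288675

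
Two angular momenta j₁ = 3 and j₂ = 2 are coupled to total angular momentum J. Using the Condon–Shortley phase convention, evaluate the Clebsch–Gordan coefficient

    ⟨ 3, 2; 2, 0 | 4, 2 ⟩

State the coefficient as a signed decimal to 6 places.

j₁+j₂−J=1  J+j₁−j₂=5  J−j₁+j₂=3  j₁+j₂+J+1=10
(j₁±m₁, j₂±m₂, J±M) = (5,1,2,2,6,2)
P² = 8640/7
sum k=0..1:
  [0] +1/48 = 1/48
  [1] −1/240 = -1/240
S = 1/60
C² = P²·S² = 12/35 ; C = +0.585540

+0.585540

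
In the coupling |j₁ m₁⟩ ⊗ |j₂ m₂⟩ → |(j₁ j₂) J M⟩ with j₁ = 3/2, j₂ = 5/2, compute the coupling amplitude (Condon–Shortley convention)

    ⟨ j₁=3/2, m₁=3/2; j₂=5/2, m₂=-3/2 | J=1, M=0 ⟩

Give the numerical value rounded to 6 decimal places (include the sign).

j₁+j₂−J=3  J+j₁−j₂=0  J−j₁+j₂=2  j₁+j₂+J+1=6
(j₁±m₁, j₂±m₂, J±M) = (3,0,1,4,1,1)
P² = 36/5
sum k=0..0:
  [0] +1/6 = 1/6
S = 1/6
C² = P²·S² = 1/5 ; C = +0.447214

+√(1/5) ≈ +0.447214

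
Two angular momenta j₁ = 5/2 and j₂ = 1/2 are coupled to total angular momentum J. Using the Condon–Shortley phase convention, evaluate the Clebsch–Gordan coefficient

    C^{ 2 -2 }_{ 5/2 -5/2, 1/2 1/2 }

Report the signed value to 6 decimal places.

j₁+j₂−J=1  J+j₁−j₂=4  J−j₁+j₂=0  j₁+j₂+J+1=6
(j₁±m₁, j₂±m₂, J±M) = (0,5,1,0,0,4)
P² = 480
sum k=1..1:
  [1] −1/24 = -1/24
S = -1/24
C² = P²·S² = 5/6 ; C = -0.912871

-0.912871  (= −√(5/6))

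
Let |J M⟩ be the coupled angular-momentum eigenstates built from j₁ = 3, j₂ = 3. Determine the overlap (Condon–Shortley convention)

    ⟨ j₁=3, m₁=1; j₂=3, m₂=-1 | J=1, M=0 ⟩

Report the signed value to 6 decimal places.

√[3·5!1!1!/8! · 4!2!2!4!1!1!] = √(144/7)
  +(−1)^1/∏(1,4,1,1,0,0)! = -1/24  (running -1/24)
  +(−1)^2/∏(2,3,0,0,1,1)! = 1/12  (running 1/24)
⟨..|..⟩ = √(144/7)·(1/24) = +0.188982

+√(1/28) = +0.188982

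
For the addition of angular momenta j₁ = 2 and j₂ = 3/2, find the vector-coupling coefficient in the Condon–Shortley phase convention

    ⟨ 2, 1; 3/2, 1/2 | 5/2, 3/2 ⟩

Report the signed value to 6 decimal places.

+√(1/35) = +0.169031

√[6·1!3!2!/7! · 3!1!2!1!4!1!] = √(144/35)
  +(−1)^0/∏(0,1,1,2,2,0)! = 1/4  (running 1/4)
  +(−1)^1/∏(1,0,0,1,3,1)! = -1/6  (running 1/12)
⟨..|..⟩ = √(144/35)·(1/12) = +0.169031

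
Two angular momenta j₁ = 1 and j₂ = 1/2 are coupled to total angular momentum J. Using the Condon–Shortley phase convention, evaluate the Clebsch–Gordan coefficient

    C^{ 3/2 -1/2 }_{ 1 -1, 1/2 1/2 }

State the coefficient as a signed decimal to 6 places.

triangle: 0!*2!*1!/4! = 2/24
(j±m)!: 0!*2!*1!*0!*1!*2! = 4
prefactor² = (2J+1)*Δ*N² = 4/3
  k=0: +1/(0!*0!*2!*1!*0!*0!) = 1/2
Σ = 1/2  ⇒  CG² = 4/3*1/2² = 1/3
CG = +√(1/3) = +0.577350

+√(1/3) = +0.577350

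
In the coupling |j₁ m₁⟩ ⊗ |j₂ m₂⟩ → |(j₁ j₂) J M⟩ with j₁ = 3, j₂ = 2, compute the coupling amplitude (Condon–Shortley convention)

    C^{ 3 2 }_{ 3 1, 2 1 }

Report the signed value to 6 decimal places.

-0.500000

√[7·2!4!2!/9! · 4!2!3!1!5!1!] = √(64)
  +(−1)^1/∏(1,1,1,2,3,0)! = -1/12  (running -1/12)
  +(−1)^2/∏(2,0,0,1,4,1)! = 1/48  (running -1/16)
⟨..|..⟩ = √(64)·(-1/16) = -0.500000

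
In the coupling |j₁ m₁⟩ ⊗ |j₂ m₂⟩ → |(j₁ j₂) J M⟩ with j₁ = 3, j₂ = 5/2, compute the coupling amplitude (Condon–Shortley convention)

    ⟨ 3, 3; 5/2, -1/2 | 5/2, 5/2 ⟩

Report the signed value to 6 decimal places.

+√(5/21) = +0.487950

j₁+j₂−J=3  J+j₁−j₂=3  J−j₁+j₂=2  j₁+j₂+J+1=9
(j₁±m₁, j₂±m₂, J±M) = (6,0,2,3,5,0)
P² = 8640/7
sum k=0..0:
  [0] +1/72 = 1/72
S = 1/72
C² = P²·S² = 5/21 ; C = +0.487950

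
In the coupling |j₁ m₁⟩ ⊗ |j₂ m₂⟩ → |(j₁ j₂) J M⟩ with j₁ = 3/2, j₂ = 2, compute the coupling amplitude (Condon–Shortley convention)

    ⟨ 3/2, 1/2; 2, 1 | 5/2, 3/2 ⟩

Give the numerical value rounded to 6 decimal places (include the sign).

−√(1/35) = -0.169031

j₁+j₂−J=1  J+j₁−j₂=2  J−j₁+j₂=3  j₁+j₂+J+1=7
(j₁±m₁, j₂±m₂, J±M) = (2,1,3,1,4,1)
P² = 144/35
sum k=0..1:
  [0] +1/6 = 1/6
  [1] −1/4 = -1/4
S = -1/12
C² = P²·S² = 1/35 ; C = -0.169031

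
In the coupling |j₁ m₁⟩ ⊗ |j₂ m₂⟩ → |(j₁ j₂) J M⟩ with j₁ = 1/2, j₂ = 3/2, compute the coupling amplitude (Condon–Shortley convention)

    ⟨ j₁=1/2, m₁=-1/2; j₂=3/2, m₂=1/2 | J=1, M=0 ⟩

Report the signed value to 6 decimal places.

j₁+j₂−J=1  J+j₁−j₂=0  J−j₁+j₂=2  j₁+j₂+J+1=4
(j₁±m₁, j₂±m₂, J±M) = (0,1,2,1,1,1)
P² = 1/2
sum k=1..1:
  [1] −1/1 = -1
S = -1
C² = P²·S² = 1/2 ; C = -0.707107

−√(1/2) = -0.707107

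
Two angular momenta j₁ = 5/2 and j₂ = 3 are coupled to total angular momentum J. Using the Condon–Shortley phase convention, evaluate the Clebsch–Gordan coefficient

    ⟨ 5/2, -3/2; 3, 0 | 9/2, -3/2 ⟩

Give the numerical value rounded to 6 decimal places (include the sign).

√[10·1!4!5!/11! · 1!4!3!3!3!6!] = √(207360/77)
  +(−1)^0/∏(0,1,4,3,0,2)! = 1/288  (running 1/288)
  +(−1)^1/∏(1,0,3,2,1,3)! = -1/72  (running -1/96)
⟨..|..⟩ = √(207360/77)·(-1/96) = -0.540562

-0.540562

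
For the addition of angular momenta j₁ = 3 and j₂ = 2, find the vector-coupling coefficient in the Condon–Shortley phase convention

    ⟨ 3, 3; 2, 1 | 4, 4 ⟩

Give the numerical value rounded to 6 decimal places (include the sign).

+√(3/5) ≈ +0.774597

j₁+j₂−J=1  J+j₁−j₂=5  J−j₁+j₂=3  j₁+j₂+J+1=10
(j₁±m₁, j₂±m₂, J±M) = (6,0,3,1,8,0)
P² = 311040
sum k=0..0:
  [0] +1/720 = 1/720
S = 1/720
C² = P²·S² = 3/5 ; C = +0.774597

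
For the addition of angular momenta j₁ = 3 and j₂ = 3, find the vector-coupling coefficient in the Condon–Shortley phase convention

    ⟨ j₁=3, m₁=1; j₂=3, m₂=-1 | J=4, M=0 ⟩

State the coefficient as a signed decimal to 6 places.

triangle: 2!×4!×4!/11! = 1152/39916800
(j±m)!: 4!×2!×2!×4!×4!×4! = 1327104
prefactor² = (2J+1)×Δ×N² = 663552/1925
  k=0: +1/(0!×2!×2!×2!×2!×2!) = 1/32
  k=1: −1/(1!×1!×1!×1!×3!×3!) = -1/36
  k=2: +1/(2!×0!×0!×0!×4!×4!) = 1/1152
Σ = 5/1152  ⇒  CG² = 663552/1925×5/1152² = 1/154
CG = +√(1/154) = +0.080582

+√(1/154) ≈ +0.080582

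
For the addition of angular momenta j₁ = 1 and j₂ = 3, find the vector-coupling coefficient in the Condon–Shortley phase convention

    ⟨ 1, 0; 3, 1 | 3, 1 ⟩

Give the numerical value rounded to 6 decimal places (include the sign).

-0.288675  (= −√(1/12))

√[7·1!1!5!/8! · 1!1!4!2!4!2!] = √(48)
  +(−1)^0/∏(0,1,1,4,0,1)! = 1/24  (running 1/24)
  +(−1)^1/∏(1,0,0,3,1,2)! = -1/12  (running -1/24)
⟨..|..⟩ = √(48)·(-1/24) = -0.288675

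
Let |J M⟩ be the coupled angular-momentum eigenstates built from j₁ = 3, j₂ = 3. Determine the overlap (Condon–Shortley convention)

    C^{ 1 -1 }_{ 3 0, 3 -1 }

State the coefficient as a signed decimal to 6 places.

+√(3/14) ≈ +0.462910

j₁+j₂−J=5  J+j₁−j₂=1  J−j₁+j₂=1  j₁+j₂+J+1=8
(j₁±m₁, j₂±m₂, J±M) = (3,3,2,4,0,2)
P² = 216/7
sum k=2..2:
  [2] +1/12 = 1/12
S = 1/12
C² = P²·S² = 3/14 ; C = +0.462910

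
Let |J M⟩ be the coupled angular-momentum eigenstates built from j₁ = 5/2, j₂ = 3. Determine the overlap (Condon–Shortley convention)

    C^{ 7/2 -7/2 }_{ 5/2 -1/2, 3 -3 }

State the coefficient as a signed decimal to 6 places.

j₁+j₂−J=2  J+j₁−j₂=3  J−j₁+j₂=4  j₁+j₂+J+1=10
(j₁±m₁, j₂±m₂, J±M) = (2,3,0,6,0,7)
P² = 27648
sum k=0..0:
  [0] +1/288 = 1/288
S = 1/288
C² = P²·S² = 1/3 ; C = +0.577350

+√(1/3) = +0.577350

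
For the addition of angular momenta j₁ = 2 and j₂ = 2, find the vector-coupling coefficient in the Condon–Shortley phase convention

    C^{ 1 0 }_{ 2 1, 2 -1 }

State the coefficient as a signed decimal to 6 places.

j₁+j₂−J=3  J+j₁−j₂=1  J−j₁+j₂=1  j₁+j₂+J+1=6
(j₁±m₁, j₂±m₂, J±M) = (3,1,1,3,1,1)
P² = 9/10
sum k=0..1:
  [0] +1/6 = 1/6
  [1] −1/2 = -1/2
S = -1/3
C² = P²·S² = 1/10 ; C = -0.316228

−√(1/10) ≈ -0.316228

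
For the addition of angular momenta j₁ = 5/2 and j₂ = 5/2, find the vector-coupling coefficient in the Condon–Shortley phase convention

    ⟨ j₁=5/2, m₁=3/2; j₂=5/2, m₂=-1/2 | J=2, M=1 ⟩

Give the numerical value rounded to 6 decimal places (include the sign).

triangle: 3!×2!×2!/8! = 24/40320
(j±m)!: 4!×1!×2!×3!×3!×1! = 1728
prefactor² = (2J+1)×Δ×N² = 36/7
  k=0: +1/(0!×3!×1!×2!×1!×0!) = 1/12
  k=1: −1/(1!×2!×0!×1!×2!×1!) = -1/4
Σ = -1/6  ⇒  CG² = 36/7×(-1/6)² = 1/7
CG = −√(1/7) = -0.377964

−√(1/7) = -0.377964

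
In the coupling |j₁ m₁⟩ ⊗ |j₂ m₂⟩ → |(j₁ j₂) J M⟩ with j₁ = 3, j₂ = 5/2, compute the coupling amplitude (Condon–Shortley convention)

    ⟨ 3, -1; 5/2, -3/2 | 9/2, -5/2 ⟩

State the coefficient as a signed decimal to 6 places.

+√(10/99) = +0.317821

j₁+j₂−J=1  J+j₁−j₂=5  J−j₁+j₂=4  j₁+j₂+J+1=11
(j₁±m₁, j₂±m₂, J±M) = (2,4,1,4,2,7)
P² = 92160/11
sum k=0..1:
  [0] +1/144 = 1/144
  [1] −1/288 = -1/288
S = 1/288
C² = P²·S² = 10/99 ; C = +0.317821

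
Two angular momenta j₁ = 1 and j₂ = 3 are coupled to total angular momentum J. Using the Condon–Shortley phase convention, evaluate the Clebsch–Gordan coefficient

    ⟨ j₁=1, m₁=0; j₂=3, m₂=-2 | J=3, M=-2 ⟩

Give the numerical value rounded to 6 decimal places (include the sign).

+√(1/3) ≈ +0.577350

j₁+j₂−J=1  J+j₁−j₂=1  J−j₁+j₂=5  j₁+j₂+J+1=8
(j₁±m₁, j₂±m₂, J±M) = (1,1,1,5,1,5)
P² = 300
sum k=0..1:
  [0] +1/24 = 1/24
  [1] −1/120 = -1/120
S = 1/30
C² = P²·S² = 1/3 ; C = +0.577350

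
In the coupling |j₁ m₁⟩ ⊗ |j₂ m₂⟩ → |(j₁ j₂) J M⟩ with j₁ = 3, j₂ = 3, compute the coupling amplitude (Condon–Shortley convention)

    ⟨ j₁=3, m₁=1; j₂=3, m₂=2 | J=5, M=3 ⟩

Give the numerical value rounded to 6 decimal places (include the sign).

√[11·1!5!5!/12! · 4!2!5!1!8!2!] = √(153600)
  +(−1)^0/∏(0,1,2,5,3,0)! = 1/1440  (running 1/1440)
  +(−1)^1/∏(1,0,1,4,4,1)! = -1/576  (running -1/960)
⟨..|..⟩ = √(153600)·(-1/960) = -0.408248

-0.408248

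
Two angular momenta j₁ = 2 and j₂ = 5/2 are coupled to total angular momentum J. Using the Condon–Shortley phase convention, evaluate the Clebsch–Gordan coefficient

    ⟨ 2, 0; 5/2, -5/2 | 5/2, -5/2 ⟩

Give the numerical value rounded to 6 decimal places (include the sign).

+0.597614

√[6·2!2!3!/8! · 2!2!0!5!0!5!] = √(1440/7)
  +(−1)^0/∏(0,2,2,0,0,3)! = 1/24  (running 1/24)
⟨..|..⟩ = √(1440/7)·(1/24) = +0.597614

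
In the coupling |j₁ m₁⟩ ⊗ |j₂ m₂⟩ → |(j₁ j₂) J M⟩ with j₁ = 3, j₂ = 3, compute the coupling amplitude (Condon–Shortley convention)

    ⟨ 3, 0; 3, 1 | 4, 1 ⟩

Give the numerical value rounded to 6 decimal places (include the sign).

√[9·2!4!4!/11! · 3!3!4!2!5!3!] = √(124416/385)
  +(−1)^0/∏(0,2,3,4,1,0)! = 1/288  (running 1/288)
  +(−1)^1/∏(1,1,2,3,2,1)! = -1/24  (running -11/288)
  +(−1)^2/∏(2,0,1,2,3,2)! = 1/48  (running -5/288)
⟨..|..⟩ = √(124416/385)·(-5/288) = -0.312094

-0.312094  (= −√(15/154))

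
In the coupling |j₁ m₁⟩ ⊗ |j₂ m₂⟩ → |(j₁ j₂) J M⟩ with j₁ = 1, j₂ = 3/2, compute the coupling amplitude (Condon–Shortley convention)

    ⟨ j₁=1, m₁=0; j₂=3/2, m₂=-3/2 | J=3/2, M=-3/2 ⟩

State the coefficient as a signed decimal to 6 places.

+0.774597  (= +√(3/5))

√[4·1!1!2!/5! · 1!1!0!3!0!3!] = √(12/5)
  +(−1)^0/∏(0,1,1,0,0,2)! = 1/2  (running 1/2)
⟨..|..⟩ = √(12/5)·(1/2) = +0.774597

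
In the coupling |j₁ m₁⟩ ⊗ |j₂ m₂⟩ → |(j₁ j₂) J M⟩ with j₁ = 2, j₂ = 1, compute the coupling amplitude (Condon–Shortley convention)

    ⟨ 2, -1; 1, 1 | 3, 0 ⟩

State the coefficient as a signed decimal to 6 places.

j₁+j₂−J=0  J+j₁−j₂=4  J−j₁+j₂=2  j₁+j₂+J+1=7
(j₁±m₁, j₂±m₂, J±M) = (1,3,2,0,3,3)
P² = 144/5
sum k=0..0:
  [0] +1/12 = 1/12
S = 1/12
C² = P²·S² = 1/5 ; C = +0.447214

+0.447214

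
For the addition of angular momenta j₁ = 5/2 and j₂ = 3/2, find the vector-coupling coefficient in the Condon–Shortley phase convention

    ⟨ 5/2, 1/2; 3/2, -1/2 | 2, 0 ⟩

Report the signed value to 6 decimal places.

-0.267261

j₁+j₂−J=2  J+j₁−j₂=3  J−j₁+j₂=1  j₁+j₂+J+1=7
(j₁±m₁, j₂±m₂, J±M) = (3,2,1,2,2,2)
P² = 8/7
sum k=0..1:
  [0] +1/4 = 1/4
  [1] −1/2 = -1/2
S = -1/4
C² = P²·S² = 1/14 ; C = -0.267261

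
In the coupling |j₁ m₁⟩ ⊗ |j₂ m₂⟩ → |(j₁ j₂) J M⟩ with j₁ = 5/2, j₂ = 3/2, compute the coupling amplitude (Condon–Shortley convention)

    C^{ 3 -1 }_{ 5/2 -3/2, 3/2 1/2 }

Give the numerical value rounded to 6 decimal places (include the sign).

-0.639010

j₁+j₂−J=1  J+j₁−j₂=4  J−j₁+j₂=2  j₁+j₂+J+1=8
(j₁±m₁, j₂±m₂, J±M) = (1,4,2,1,2,4)
P² = 96/5
sum k=0..1:
  [0] +1/48 = 1/48
  [1] −1/6 = -1/6
S = -7/48
C² = P²·S² = 49/120 ; C = -0.639010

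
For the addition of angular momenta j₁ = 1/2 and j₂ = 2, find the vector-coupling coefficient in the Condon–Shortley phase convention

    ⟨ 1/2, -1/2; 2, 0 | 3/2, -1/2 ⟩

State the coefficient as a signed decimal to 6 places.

-0.632456  (= −√(2/5))

triangle: 1!·0!·3!/5! = 6/120
(j±m)!: 0!·1!·2!·2!·1!·2! = 8
prefactor² = (2J+1)·Δ·N² = 8/5
  k=1: −1/(1!·0!·0!·1!·0!·2!) = -1/2
Σ = -1/2  ⇒  CG² = 8/5·(-1/2)² = 2/5
CG = −√(2/5) = -0.632456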